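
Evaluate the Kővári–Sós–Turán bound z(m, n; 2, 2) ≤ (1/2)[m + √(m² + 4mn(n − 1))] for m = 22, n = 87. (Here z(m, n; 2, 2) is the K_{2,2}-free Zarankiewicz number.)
z(22, 87; 2, 2) ≤ (1/2)[22 + √(22² + 4·22·87·86)] = (1/2)[22 + √658900] = 416.8633

Kővári–Sós–Turán: let r_1, ..., r_22 be the row sums and z = Σ r_i the total number of 1s. Each pair of columns can share at most one row with both entries 1 (else a 2×2 all-ones block appears), so Σ_i C(r_i, 2) ≤ C(87, 2) = 3741. By convexity Σ_i C(r_i, 2) ≥ 22·C(z/22, 2) = z(z − 22)/(2·22), giving z² − 22z − 22·87·86 ≤ 0 and hence z ≤ (1/2)[22 + √(484 + 4·164604)] = (1/2)[22 + √658900] ≈ (1/2)(22 + 811.7266) = 416.8633.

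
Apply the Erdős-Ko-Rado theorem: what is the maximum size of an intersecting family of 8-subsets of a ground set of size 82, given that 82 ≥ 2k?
max |F| = C(81, 7) = 3477216600

Erdős-Ko-Rado (1961): when n ≥ 2k, max |F| = C(n−1, k−1). The bound is attained by the star {A : i ∈ A} for any fixed i ∈ [n]. Here C(82−1, 8−1) = C(81, 7) = 3477216600.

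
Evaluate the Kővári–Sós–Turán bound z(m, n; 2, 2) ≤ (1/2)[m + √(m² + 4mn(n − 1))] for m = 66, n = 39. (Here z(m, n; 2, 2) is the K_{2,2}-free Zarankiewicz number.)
z(66, 39; 2, 2) ≤ (1/2)[66 + √(66² + 4·66·39·38)] = (1/2)[66 + √395604] = 347.4853

Kővári–Sós–Turán: let r_1, ..., r_66 be the row sums and z = Σ r_i the total number of 1s. Each pair of columns can share at most one row with both entries 1 (else a 2×2 all-ones block appears), so Σ_i C(r_i, 2) ≤ C(39, 2) = 741. By convexity Σ_i C(r_i, 2) ≥ 66·C(z/66, 2) = z(z − 66)/(2·66), giving z² − 66z − 66·39·38 ≤ 0 and hence z ≤ (1/2)[66 + √(4356 + 4·97812)] = (1/2)[66 + √395604] ≈ (1/2)(66 + 628.9706) = 347.4853.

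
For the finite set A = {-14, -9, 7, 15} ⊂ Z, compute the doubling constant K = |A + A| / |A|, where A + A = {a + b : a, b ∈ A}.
K = |A + A| / |A| = 10/4 = 5/2

Enumerate A + A = {a + b : a, b ∈ A}. With |A| = 4, there are |A|^2 = 16 ordered sum pairs; collecting distinct values, A + A = {-28, -23, -18, -7, -2, 1, 6, 14, 22, 30}, so |A + A| = 10. Thus K = 10/4 = 5/2. For comparison, the minimum possible |A + A| over all 4-element sets is 2·4 − 1 = 7 (so min K = 7/4), attained only by arithmetic progressions.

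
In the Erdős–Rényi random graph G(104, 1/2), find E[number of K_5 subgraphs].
E[# K_5] = C(104, 5) · (1/2)^C(5, 2) = 91962520 / 2^10 = 11495315/128 = 89807.1484375

For each 5-subset S of vertices (there are C(104, 5) = 91962520 such S), let X_S = 1 if S induces a K_5 (all C(5, 2) = 10 edges present). Then P(X_S = 1) = (1/2)^10 = 1/1024. By linearity of expectation, E[# K_5] = C(104, 5) · (1/2)^10 = 91962520 / 1024 = 11495315/128 = 89807.1484375.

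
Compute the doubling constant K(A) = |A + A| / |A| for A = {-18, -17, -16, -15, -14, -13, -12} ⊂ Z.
K = |A + A| / |A| = 13/7

Enumerate A + A = {a + b : a, b ∈ A}. With |A| = 7, there are |A|^2 = 49 ordered sum pairs; collecting distinct values, A + A = {-36, -35, -34, -33, -32, -31, -30, -29, -28, -27, -26, -25, -24}, so |A + A| = 13. Thus K = 13/7. Here |A + A| = 2|A| − 1 = 13, the minimum possible — so K = 13/7 is minimal, which holds iff A is an arithmetic progression.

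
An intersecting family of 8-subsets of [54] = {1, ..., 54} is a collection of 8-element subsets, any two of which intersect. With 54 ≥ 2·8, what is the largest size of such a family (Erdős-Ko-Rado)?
max |F| = C(53, 7) = 154143080

The Erdős-Ko-Rado theorem states: for n ≥ 2k, an intersecting family of k-subsets of an n-element set has size at most C(n − 1, k − 1), with equality for 'star' families {A ⊆ [n] : |A| = k, i ∈ A} (fix an element i). For n = 54, k = 8: C(53, 7) = 154143080.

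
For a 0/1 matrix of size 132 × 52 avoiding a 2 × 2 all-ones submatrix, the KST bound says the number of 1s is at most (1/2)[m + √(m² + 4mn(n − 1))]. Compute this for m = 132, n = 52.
z(132, 52; 2, 2) ≤ (1/2)[132 + √(132² + 4·132·52·51)] = (1/2)[132 + √1417680] = 661.3318

Kővári–Sós–Turán: let r_1, ..., r_132 be the row sums and z = Σ r_i the total number of 1s. Each pair of columns can share at most one row with both entries 1 (else a 2×2 all-ones block appears), so Σ_i C(r_i, 2) ≤ C(52, 2) = 1326. By convexity Σ_i C(r_i, 2) ≥ 132·C(z/132, 2) = z(z − 132)/(2·132), giving z² − 132z − 132·52·51 ≤ 0 and hence z ≤ (1/2)[132 + √(17424 + 4·350064)] = (1/2)[132 + √1417680] ≈ (1/2)(132 + 1190.6637) = 661.3318.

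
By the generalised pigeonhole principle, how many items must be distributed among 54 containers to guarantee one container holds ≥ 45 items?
n = (45 − 1)·54 + 1 = 2377

By the generalised pigeonhole principle, to guarantee some box contains ≥ r objects we need more than (r − 1) · k objects total. Threshold: n = (r − 1) · k + 1. With r = 45 and k = 54: n = 44 · 54 + 1 = 2376 + 1 = 2377. For n = 2376 = 44 · 54, we can put exactly 44 objects in every box, avoiding 45 in any single one — so 2377 is tight.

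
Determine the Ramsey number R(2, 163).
R(2, 163) = 163

R(2, k) = k for all k ≥ 2: in a 2-colouring of K_k, either some edge is red (a red K_2) or all edges are blue (a blue K_k). And K_{162} coloured all-blue has no blue K_163, so R(2, 163) > 162. Hence R(2, 163) = 163.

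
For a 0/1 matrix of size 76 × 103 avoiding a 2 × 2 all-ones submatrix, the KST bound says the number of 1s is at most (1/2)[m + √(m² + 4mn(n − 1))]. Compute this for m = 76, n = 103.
z(76, 103; 2, 2) ≤ (1/2)[76 + √(76² + 4·76·103·102)] = (1/2)[76 + √3199600] = 932.3713

Kővári–Sós–Turán: let r_1, ..., r_76 be the row sums and z = Σ r_i the total number of 1s. Each pair of columns can share at most one row with both entries 1 (else a 2×2 all-ones block appears), so Σ_i C(r_i, 2) ≤ C(103, 2) = 5253. By convexity Σ_i C(r_i, 2) ≥ 76·C(z/76, 2) = z(z − 76)/(2·76), giving z² − 76z − 76·103·102 ≤ 0 and hence z ≤ (1/2)[76 + √(5776 + 4·798456)] = (1/2)[76 + √3199600] ≈ (1/2)(76 + 1788.7426) = 932.3713.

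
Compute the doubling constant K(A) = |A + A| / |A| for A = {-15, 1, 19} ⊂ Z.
K = |A + A| / |A| = 6/3 = 2

Enumerate A + A = {a + b : a, b ∈ A}. With |A| = 3, there are |A|^2 = 9 ordered sum pairs; collecting distinct values, A + A = {-30, -14, 2, 4, 20, 38}, so |A + A| = 6. Thus K = 6/3 = 2. For comparison, the minimum possible |A + A| over all 3-element sets is 2·3 − 1 = 5 (so min K = 5/3), attained only by arithmetic progressions.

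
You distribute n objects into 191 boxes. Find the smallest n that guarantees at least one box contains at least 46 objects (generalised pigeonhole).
n = (46 − 1)·191 + 1 = 8596

By the generalised pigeonhole principle, to guarantee some box contains ≥ r objects we need more than (r − 1) · k objects total. Threshold: n = (r − 1) · k + 1. With r = 46 and k = 191: n = 45 · 191 + 1 = 8595 + 1 = 8596. For n = 8595 = 45 · 191, we can put exactly 45 objects in every box, avoiding 46 in any single one — so 8596 is tight.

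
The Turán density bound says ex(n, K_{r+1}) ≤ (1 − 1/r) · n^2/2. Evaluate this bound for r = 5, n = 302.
Turán density bound = (4/5) · 302^2/2 = 182408/5 ≈ 36481.6

Turán's theorem: ex(n, K_{r+1}) is achieved by the complete r-partite Turán graph T(n, r) with parts as balanced as possible, and is at most (1 − 1/r) · n^2/2. For r = 5, n = 302: the density bound is (4/5) · 91204/2 = 182408/5 ≈ 36481.6. The integer-valued extremum is e(T(302, 5)) = 36481, which is strictly less than the density bound 182408/5 since 5 ∤ 302 (the parts of T(302, 5) cannot all be equal).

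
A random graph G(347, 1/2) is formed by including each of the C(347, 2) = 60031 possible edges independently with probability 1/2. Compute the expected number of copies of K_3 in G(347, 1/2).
E[# K_3] = C(347, 3) · (1/2)^C(3, 2) = 6903565 / 2^3 = 862945.625

For each 3-subset S of vertices (there are C(347, 3) = 6903565 such S), let X_S = 1 if S induces a K_3 (all C(3, 2) = 3 edges present). Then P(X_S = 1) = (1/2)^3 = 1/8. By linearity of expectation, E[# K_3] = C(347, 3) · (1/2)^3 = 6903565 / 8 = 862945.625.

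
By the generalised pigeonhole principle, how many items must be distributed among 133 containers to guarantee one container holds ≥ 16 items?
n = (16 − 1)·133 + 1 = 1996

By the generalised pigeonhole principle, to guarantee some box contains ≥ r objects we need more than (r − 1) · k objects total. Threshold: n = (r − 1) · k + 1. With r = 16 and k = 133: n = 15 · 133 + 1 = 1995 + 1 = 1996. For n = 1995 = 15 · 133, we can put exactly 15 objects in every box, avoiding 16 in any single one — so 1996 is tight.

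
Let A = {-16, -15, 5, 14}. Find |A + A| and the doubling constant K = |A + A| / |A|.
K = |A + A| / |A| = 10/4 = 5/2

Enumerate A + A = {a + b : a, b ∈ A}. With |A| = 4, there are |A|^2 = 16 ordered sum pairs; collecting distinct values, A + A = {-32, -31, -30, -11, -10, -2, -1, 10, 19, 28}, so |A + A| = 10. Thus K = 10/4 = 5/2. For comparison, the minimum possible |A + A| over all 4-element sets is 2·4 − 1 = 7 (so min K = 7/4), attained only by arithmetic progressions.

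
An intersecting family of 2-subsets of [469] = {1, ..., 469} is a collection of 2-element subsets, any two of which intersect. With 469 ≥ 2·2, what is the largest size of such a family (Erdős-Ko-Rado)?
max |F| = C(468, 1) = 468

Erdős-Ko-Rado (1961): when n ≥ 2k, max |F| = C(n−1, k−1). The bound is attained by the star {A : i ∈ A} for any fixed i ∈ [n]. Here C(469−1, 2−1) = C(468, 1) = 468.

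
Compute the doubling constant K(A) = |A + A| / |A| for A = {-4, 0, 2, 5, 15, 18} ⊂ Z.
K = |A + A| / |A| = 20/6 = 10/3

Enumerate A + A = {a + b : a, b ∈ A}. With |A| = 6, there are |A|^2 = 36 ordered sum pairs; collecting distinct values, A + A = {-8, -4, -2, 0, 1, 2, 4, 5, 7, 10, 11, 14, 15, 17, 18, 20, 23, 30, 33, 36}, so |A + A| = 20. Thus K = 20/6 = 10/3. For comparison, the minimum possible |A + A| over all 6-element sets is 2·6 − 1 = 11 (so min K = 11/6), attained only by arithmetic progressions.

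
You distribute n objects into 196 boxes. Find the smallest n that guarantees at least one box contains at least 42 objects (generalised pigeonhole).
n = (42 − 1)·196 + 1 = 8037

By the generalised pigeonhole principle, to guarantee some box contains ≥ r objects we need more than (r − 1) · k objects total. Threshold: n = (r − 1) · k + 1. With r = 42 and k = 196: n = 41 · 196 + 1 = 8036 + 1 = 8037. For n = 8036 = 41 · 196, we can put exactly 41 objects in every box, avoiding 42 in any single one — so 8037 is tight.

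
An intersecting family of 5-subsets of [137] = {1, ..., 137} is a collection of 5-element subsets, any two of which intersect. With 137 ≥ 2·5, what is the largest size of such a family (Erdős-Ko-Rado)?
max |F| = C(136, 4) = 13633830

The Erdős-Ko-Rado theorem states: for n ≥ 2k, an intersecting family of k-subsets of an n-element set has size at most C(n − 1, k − 1), with equality for 'star' families {A ⊆ [n] : |A| = k, i ∈ A} (fix an element i). For n = 137, k = 5: C(136, 4) = 13633830.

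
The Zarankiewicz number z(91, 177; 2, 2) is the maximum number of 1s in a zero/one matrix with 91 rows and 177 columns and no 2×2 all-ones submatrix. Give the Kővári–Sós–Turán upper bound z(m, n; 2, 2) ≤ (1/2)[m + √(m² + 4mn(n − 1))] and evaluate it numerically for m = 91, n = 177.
z(91, 177; 2, 2) ≤ (1/2)[91 + √(91² + 4·91·177·176)] = (1/2)[91 + √11347609] = 1729.8106

Kővári–Sós–Turán: let r_1, ..., r_91 be the row sums and z = Σ r_i the total number of 1s. Each pair of columns can share at most one row with both entries 1 (else a 2×2 all-ones block appears), so Σ_i C(r_i, 2) ≤ C(177, 2) = 15576. By convexity Σ_i C(r_i, 2) ≥ 91·C(z/91, 2) = z(z − 91)/(2·91), giving z² − 91z − 91·177·176 ≤ 0 and hence z ≤ (1/2)[91 + √(8281 + 4·2834832)] = (1/2)[91 + √11347609] ≈ (1/2)(91 + 3368.6212) = 1729.8106.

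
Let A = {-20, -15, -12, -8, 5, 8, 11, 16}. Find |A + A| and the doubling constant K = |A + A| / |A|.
K = |A + A| / |A| = 32/8 = 4

Enumerate A + A = {a + b : a, b ∈ A}. With |A| = 8, there are |A|^2 = 64 ordered sum pairs; collecting distinct values, A + A = {-40, -35, -32, -30, -28, -27, -24, -23, -20, -16, -15, -12, -10, -9, -7, -4, -3, -1, 0, 1, 3, 4, 8, 10, 13, 16, 19, 21, 22, 24, 27, 32}, so |A + A| = 32. Thus K = 32/8 = 4. For comparison, the minimum possible |A + A| over all 8-element sets is 2·8 − 1 = 15 (so min K = 15/8), attained only by arithmetic progressions.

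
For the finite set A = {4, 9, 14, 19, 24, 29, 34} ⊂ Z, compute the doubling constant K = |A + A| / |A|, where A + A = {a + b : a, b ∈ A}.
K = |A + A| / |A| = 13/7

Enumerate A + A = {a + b : a, b ∈ A}. With |A| = 7, there are |A|^2 = 49 ordered sum pairs; collecting distinct values, A + A = {8, 13, 18, 23, 28, 33, 38, 43, 48, 53, 58, 63, 68}, so |A + A| = 13. Thus K = 13/7. Here |A + A| = 2|A| − 1 = 13, the minimum possible — so K = 13/7 is minimal, which holds iff A is an arithmetic progression.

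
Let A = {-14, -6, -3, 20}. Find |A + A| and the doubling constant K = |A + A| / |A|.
K = |A + A| / |A| = 10/4 = 5/2

Enumerate A + A = {a + b : a, b ∈ A}. With |A| = 4, there are |A|^2 = 16 ordered sum pairs; collecting distinct values, A + A = {-28, -20, -17, -12, -9, -6, 6, 14, 17, 40}, so |A + A| = 10. Thus K = 10/4 = 5/2. For comparison, the minimum possible |A + A| over all 4-element sets is 2·4 − 1 = 7 (so min K = 7/4), attained only by arithmetic progressions.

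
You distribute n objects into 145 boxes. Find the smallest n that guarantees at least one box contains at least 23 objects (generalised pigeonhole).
n = (23 − 1)·145 + 1 = 3191

By the generalised pigeonhole principle, to guarantee some box contains ≥ r objects we need more than (r − 1) · k objects total. Threshold: n = (r − 1) · k + 1. With r = 23 and k = 145: n = 22 · 145 + 1 = 3190 + 1 = 3191. For n = 3190 = 22 · 145, we can put exactly 22 objects in every box, avoiding 23 in any single one — so 3191 is tight.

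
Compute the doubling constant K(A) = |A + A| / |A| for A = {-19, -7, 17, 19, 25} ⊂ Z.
K = |A + A| / |A| = 15/5 = 3

Enumerate A + A = {a + b : a, b ∈ A}. With |A| = 5, there are |A|^2 = 25 ordered sum pairs; collecting distinct values, A + A = {-38, -26, -14, -2, 0, 6, 10, 12, 18, 34, 36, 38, 42, 44, 50}, so |A + A| = 15. Thus K = 15/5 = 3. For comparison, the minimum possible |A + A| over all 5-element sets is 2·5 − 1 = 9 (so min K = 9/5), attained only by arithmetic progressions.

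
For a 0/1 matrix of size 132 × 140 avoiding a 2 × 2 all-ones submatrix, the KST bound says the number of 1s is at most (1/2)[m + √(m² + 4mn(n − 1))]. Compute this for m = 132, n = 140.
z(132, 140; 2, 2) ≤ (1/2)[132 + √(132² + 4·132·140·139)] = (1/2)[132 + √10292304] = 1670.081

Kővári–Sós–Turán: let r_1, ..., r_132 be the row sums and z = Σ r_i the total number of 1s. Each pair of columns can share at most one row with both entries 1 (else a 2×2 all-ones block appears), so Σ_i C(r_i, 2) ≤ C(140, 2) = 9730. By convexity Σ_i C(r_i, 2) ≥ 132·C(z/132, 2) = z(z − 132)/(2·132), giving z² − 132z − 132·140·139 ≤ 0 and hence z ≤ (1/2)[132 + √(17424 + 4·2568720)] = (1/2)[132 + √10292304] ≈ (1/2)(132 + 3208.1621) = 1670.081.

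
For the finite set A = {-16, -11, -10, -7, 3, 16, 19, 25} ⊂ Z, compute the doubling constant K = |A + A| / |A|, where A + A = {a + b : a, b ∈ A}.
K = |A + A| / |A| = 33/8

Enumerate A + A = {a + b : a, b ∈ A}. With |A| = 8, there are |A|^2 = 64 ordered sum pairs; collecting distinct values, A + A = {-32, -27, -26, -23, -22, -21, -20, -18, -17, -14, -13, -8, -7, -4, 0, 3, 5, 6, 8, 9, 12, 14, 15, 18, 19, 22, 28, 32, 35, 38, 41, 44, 50}, so |A + A| = 33. Thus K = 33/8. For comparison, the minimum possible |A + A| over all 8-element sets is 2·8 − 1 = 15 (so min K = 15/8), attained only by arithmetic progressions.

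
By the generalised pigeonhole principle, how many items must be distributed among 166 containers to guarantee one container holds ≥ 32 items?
n = (32 − 1)·166 + 1 = 5147

By the generalised pigeonhole principle, to guarantee some box contains ≥ r objects we need more than (r − 1) · k objects total. Threshold: n = (r − 1) · k + 1. With r = 32 and k = 166: n = 31 · 166 + 1 = 5146 + 1 = 5147. For n = 5146 = 31 · 166, we can put exactly 31 objects in every box, avoiding 32 in any single one — so 5147 is tight.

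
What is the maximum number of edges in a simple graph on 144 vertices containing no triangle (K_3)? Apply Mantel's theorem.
ex(144, K_3) = ⌊144^2/4⌋ = 5184

Mantel (1907): a triangle-free graph on n vertices has at most ⌊n^2/4⌋ edges, with equality for the complete bipartite graph K_{⌊n/2⌋, ⌈n/2⌉}. For n = 144: ⌊144^2/4⌋ = ⌊20736/4⌋ = 5184. The extremal graph is K_{72, 72}, which has 72·72 = 5184 edges.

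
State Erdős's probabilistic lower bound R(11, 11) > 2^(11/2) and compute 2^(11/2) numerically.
2^(11/2) = 45.2548; so R(11, 11) > 45.2548

Colour each edge of K_n uniformly at random with red/blue. The expected number of monochromatic K_11 is C(n, 11) · 2 · 2^(−C(11,2)). If C(n, 11) · 2^(1 − C(11,2)) < 1, then with positive probability no monochromatic K_11 exists, so R(11, 11) > n. The standard estimate C(n, 11) ≤ n^11/11! shows this inequality holds whenever n ≤ 2^(11/2) (since 11! · 2^(C(11,2) − 1) > 2^(11^2/2) ≥ n^11). Hence R(11, 11) > 2^(11/2) = 45.2548.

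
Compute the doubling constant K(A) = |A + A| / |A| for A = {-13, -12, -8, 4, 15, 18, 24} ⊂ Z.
K = |A + A| / |A| = 28/7 = 4

Enumerate A + A = {a + b : a, b ∈ A}. With |A| = 7, there are |A|^2 = 49 ordered sum pairs; collecting distinct values, A + A = {-26, -25, -24, -21, -20, -16, -9, -8, -4, 2, 3, 5, 6, 7, 8, 10, 11, 12, 16, 19, 22, 28, 30, 33, 36, 39, 42, 48}, so |A + A| = 28. Thus K = 28/7 = 4. For comparison, the minimum possible |A + A| over all 7-element sets is 2·7 − 1 = 13 (so min K = 13/7), attained only by arithmetic progressions.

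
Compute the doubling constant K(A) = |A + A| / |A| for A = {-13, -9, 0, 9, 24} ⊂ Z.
K = |A + A| / |A| = 14/5

Enumerate A + A = {a + b : a, b ∈ A}. With |A| = 5, there are |A|^2 = 25 ordered sum pairs; collecting distinct values, A + A = {-26, -22, -18, -13, -9, -4, 0, 9, 11, 15, 18, 24, 33, 48}, so |A + A| = 14. Thus K = 14/5. For comparison, the minimum possible |A + A| over all 5-element sets is 2·5 − 1 = 9 (so min K = 9/5), attained only by arithmetic progressions.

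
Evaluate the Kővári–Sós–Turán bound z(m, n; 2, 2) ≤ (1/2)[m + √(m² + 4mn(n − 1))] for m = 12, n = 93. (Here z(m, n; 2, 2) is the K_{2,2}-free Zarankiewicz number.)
z(12, 93; 2, 2) ≤ (1/2)[12 + √(12² + 4·12·93·92)] = (1/2)[12 + √410832] = 326.4809

Kővári–Sós–Turán: let r_1, ..., r_12 be the row sums and z = Σ r_i the total number of 1s. Each pair of columns can share at most one row with both entries 1 (else a 2×2 all-ones block appears), so Σ_i C(r_i, 2) ≤ C(93, 2) = 4278. By convexity Σ_i C(r_i, 2) ≥ 12·C(z/12, 2) = z(z − 12)/(2·12), giving z² − 12z − 12·93·92 ≤ 0 and hence z ≤ (1/2)[12 + √(144 + 4·102672)] = (1/2)[12 + √410832] ≈ (1/2)(12 + 640.9618) = 326.4809.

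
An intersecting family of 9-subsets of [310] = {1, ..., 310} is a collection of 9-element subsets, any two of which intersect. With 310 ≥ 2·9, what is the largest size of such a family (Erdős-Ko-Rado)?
max |F| = C(309, 8) = 1881358105633974

Erdős-Ko-Rado (1961): when n ≥ 2k, max |F| = C(n−1, k−1). The bound is attained by the star {A : i ∈ A} for any fixed i ∈ [n]. Here C(310−1, 9−1) = C(309, 8) = 1881358105633974.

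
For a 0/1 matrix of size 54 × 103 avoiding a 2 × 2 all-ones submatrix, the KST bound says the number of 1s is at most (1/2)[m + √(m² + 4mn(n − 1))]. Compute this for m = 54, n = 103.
z(54, 103; 2, 2) ≤ (1/2)[54 + √(54² + 4·54·103·102)] = (1/2)[54 + √2272212] = 780.6929

Kővári–Sós–Turán: let r_1, ..., r_54 be the row sums and z = Σ r_i the total number of 1s. Each pair of columns can share at most one row with both entries 1 (else a 2×2 all-ones block appears), so Σ_i C(r_i, 2) ≤ C(103, 2) = 5253. By convexity Σ_i C(r_i, 2) ≥ 54·C(z/54, 2) = z(z − 54)/(2·54), giving z² − 54z − 54·103·102 ≤ 0 and hence z ≤ (1/2)[54 + √(2916 + 4·567324)] = (1/2)[54 + √2272212] ≈ (1/2)(54 + 1507.3858) = 780.6929.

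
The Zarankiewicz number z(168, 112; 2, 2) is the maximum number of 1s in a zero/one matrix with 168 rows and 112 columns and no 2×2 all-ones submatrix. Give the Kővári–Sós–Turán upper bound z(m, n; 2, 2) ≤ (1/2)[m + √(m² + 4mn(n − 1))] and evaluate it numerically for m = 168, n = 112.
z(168, 112; 2, 2) ≤ (1/2)[168 + √(168² + 4·168·112·111)] = (1/2)[168 + √8382528] = 1531.6298

Kővári–Sós–Turán: let r_1, ..., r_168 be the row sums and z = Σ r_i the total number of 1s. Each pair of columns can share at most one row with both entries 1 (else a 2×2 all-ones block appears), so Σ_i C(r_i, 2) ≤ C(112, 2) = 6216. By convexity Σ_i C(r_i, 2) ≥ 168·C(z/168, 2) = z(z − 168)/(2·168), giving z² − 168z − 168·112·111 ≤ 0 and hence z ≤ (1/2)[168 + √(28224 + 4·2088576)] = (1/2)[168 + √8382528] ≈ (1/2)(168 + 2895.2596) = 1531.6298.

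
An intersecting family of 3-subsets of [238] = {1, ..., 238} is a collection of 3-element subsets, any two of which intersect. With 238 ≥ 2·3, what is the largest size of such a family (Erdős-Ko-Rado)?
max |F| = C(237, 2) = 27966

The Erdős-Ko-Rado theorem states: for n ≥ 2k, an intersecting family of k-subsets of an n-element set has size at most C(n − 1, k − 1), with equality for 'star' families {A ⊆ [n] : |A| = k, i ∈ A} (fix an element i). For n = 238, k = 3: C(237, 2) = 27966.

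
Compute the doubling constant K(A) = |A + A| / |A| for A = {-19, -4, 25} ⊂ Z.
K = |A + A| / |A| = 6/3 = 2

Enumerate A + A = {a + b : a, b ∈ A}. With |A| = 3, there are |A|^2 = 9 ordered sum pairs; collecting distinct values, A + A = {-38, -23, -8, 6, 21, 50}, so |A + A| = 6. Thus K = 6/3 = 2. For comparison, the minimum possible |A + A| over all 3-element sets is 2·3 − 1 = 5 (so min K = 5/3), attained only by arithmetic progressions.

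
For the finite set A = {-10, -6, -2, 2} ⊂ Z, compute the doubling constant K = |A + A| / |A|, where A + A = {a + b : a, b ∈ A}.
K = |A + A| / |A| = 7/4

Enumerate A + A = {a + b : a, b ∈ A}. With |A| = 4, there are |A|^2 = 16 ordered sum pairs; collecting distinct values, A + A = {-20, -16, -12, -8, -4, 0, 4}, so |A + A| = 7. Thus K = 7/4. Here |A + A| = 2|A| − 1 = 7, the minimum possible — so K = 7/4 is minimal, which holds iff A is an arithmetic progression.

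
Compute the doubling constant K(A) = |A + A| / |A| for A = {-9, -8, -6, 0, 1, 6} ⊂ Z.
K = |A + A| / |A| = 19/6

Enumerate A + A = {a + b : a, b ∈ A}. With |A| = 6, there are |A|^2 = 36 ordered sum pairs; collecting distinct values, A + A = {-18, -17, -16, -15, -14, -12, -9, -8, -7, -6, -5, -3, -2, 0, 1, 2, 6, 7, 12}, so |A + A| = 19. Thus K = 19/6. For comparison, the minimum possible |A + A| over all 6-element sets is 2·6 − 1 = 11 (so min K = 11/6), attained only by arithmetic progressions.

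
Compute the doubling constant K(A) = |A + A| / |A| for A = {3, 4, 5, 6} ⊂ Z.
K = |A + A| / |A| = 7/4

Enumerate A + A = {a + b : a, b ∈ A}. With |A| = 4, there are |A|^2 = 16 ordered sum pairs; collecting distinct values, A + A = {6, 7, 8, 9, 10, 11, 12}, so |A + A| = 7. Thus K = 7/4. Here |A + A| = 2|A| − 1 = 7, the minimum possible — so K = 7/4 is minimal, which holds iff A is an arithmetic progression.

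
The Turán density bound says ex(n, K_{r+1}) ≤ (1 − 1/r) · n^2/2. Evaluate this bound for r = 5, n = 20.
Turán density bound = (4/5) · 20^2/2 = 160

Turán's theorem: ex(n, K_{r+1}) is achieved by the complete r-partite Turán graph T(n, r) with parts as balanced as possible, and is at most (1 − 1/r) · n^2/2. For r = 5, n = 20: the density bound is (4/5) · 400/2 = 160. Since 5 ∣ 20, the Turán graph T(20, 5) has parts of equal size 4, and its edge count e(T(20, 5)) = 160 attains the density bound exactly.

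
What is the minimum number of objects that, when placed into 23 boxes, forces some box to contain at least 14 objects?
n = (14 − 1)·23 + 1 = 300

By the generalised pigeonhole principle, to guarantee some box contains ≥ r objects we need more than (r − 1) · k objects total. Threshold: n = (r − 1) · k + 1. With r = 14 and k = 23: n = 13 · 23 + 1 = 299 + 1 = 300. For n = 299 = 13 · 23, we can put exactly 13 objects in every box, avoiding 14 in any single one — so 300 is tight.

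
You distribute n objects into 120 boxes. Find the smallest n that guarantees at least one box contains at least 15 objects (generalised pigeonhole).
n = (15 − 1)·120 + 1 = 1681

By the generalised pigeonhole principle, to guarantee some box contains ≥ r objects we need more than (r − 1) · k objects total. Threshold: n = (r − 1) · k + 1. With r = 15 and k = 120: n = 14 · 120 + 1 = 1680 + 1 = 1681. For n = 1680 = 14 · 120, we can put exactly 14 objects in every box, avoiding 15 in any single one — so 1681 is tight.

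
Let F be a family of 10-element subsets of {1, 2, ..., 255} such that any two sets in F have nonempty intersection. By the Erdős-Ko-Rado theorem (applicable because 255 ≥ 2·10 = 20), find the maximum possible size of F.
max |F| = C(254, 9) = 10507237867962550

Erdős-Ko-Rado (1961): when n ≥ 2k, max |F| = C(n−1, k−1). The bound is attained by the star {A : i ∈ A} for any fixed i ∈ [n]. Here C(255−1, 10−1) = C(254, 9) = 10507237867962550.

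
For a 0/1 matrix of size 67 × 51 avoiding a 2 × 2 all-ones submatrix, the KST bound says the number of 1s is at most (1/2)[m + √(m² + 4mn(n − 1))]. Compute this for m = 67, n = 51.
z(67, 51; 2, 2) ≤ (1/2)[67 + √(67² + 4·67·51·50)] = (1/2)[67 + √687889] = 448.1954

Kővári–Sós–Turán: let r_1, ..., r_67 be the row sums and z = Σ r_i the total number of 1s. Each pair of columns can share at most one row with both entries 1 (else a 2×2 all-ones block appears), so Σ_i C(r_i, 2) ≤ C(51, 2) = 1275. By convexity Σ_i C(r_i, 2) ≥ 67·C(z/67, 2) = z(z − 67)/(2·67), giving z² − 67z − 67·51·50 ≤ 0 and hence z ≤ (1/2)[67 + √(4489 + 4·170850)] = (1/2)[67 + √687889] ≈ (1/2)(67 + 829.3907) = 448.1954.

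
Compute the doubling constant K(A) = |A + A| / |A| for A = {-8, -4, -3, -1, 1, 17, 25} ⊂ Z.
K = |A + A| / |A| = 26/7

Enumerate A + A = {a + b : a, b ∈ A}. With |A| = 7, there are |A|^2 = 49 ordered sum pairs; collecting distinct values, A + A = {-16, -12, -11, -9, -8, -7, -6, -5, -4, -3, -2, 0, 2, 9, 13, 14, 16, 17, 18, 21, 22, 24, 26, 34, 42, 50}, so |A + A| = 26. Thus K = 26/7. For comparison, the minimum possible |A + A| over all 7-element sets is 2·7 − 1 = 13 (so min K = 13/7), attained only by arithmetic progressions.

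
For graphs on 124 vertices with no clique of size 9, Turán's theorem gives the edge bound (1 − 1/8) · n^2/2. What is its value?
Turán density bound = (7/8) · 124^2/2 = 6727

Turán's theorem: ex(n, K_{r+1}) is achieved by the complete r-partite Turán graph T(n, r) with parts as balanced as possible, and is at most (1 − 1/r) · n^2/2. For r = 8, n = 124: the density bound is (7/8) · 15376/2 = 6727. The integer-valued extremum is e(T(124, 8)) = 6726, which is strictly less than the density bound 6727 since 8 ∤ 124 (the parts of T(124, 8) cannot all be equal).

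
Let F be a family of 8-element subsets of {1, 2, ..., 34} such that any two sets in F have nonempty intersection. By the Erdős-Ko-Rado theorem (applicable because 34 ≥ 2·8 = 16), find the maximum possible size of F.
max |F| = C(33, 7) = 4272048

Erdős-Ko-Rado (1961): when n ≥ 2k, max |F| = C(n−1, k−1). The bound is attained by the star {A : i ∈ A} for any fixed i ∈ [n]. Here C(34−1, 8−1) = C(33, 7) = 4272048.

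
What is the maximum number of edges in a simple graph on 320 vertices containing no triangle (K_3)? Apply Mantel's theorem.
ex(320, K_3) = ⌊320^2/4⌋ = 25600

Mantel (1907): a triangle-free graph on n vertices has at most ⌊n^2/4⌋ edges, with equality for the complete bipartite graph K_{⌊n/2⌋, ⌈n/2⌉}. For n = 320: ⌊320^2/4⌋ = ⌊102400/4⌋ = 25600. The extremal graph is K_{160, 160}, which has 160·160 = 25600 edges.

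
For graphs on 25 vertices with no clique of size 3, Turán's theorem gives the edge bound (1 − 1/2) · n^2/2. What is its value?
Turán density bound = (1/2) · 25^2/2 = 625/4 ≈ 156.25

Turán's theorem: ex(n, K_{r+1}) is achieved by the complete r-partite Turán graph T(n, r) with parts as balanced as possible, and is at most (1 − 1/r) · n^2/2. For r = 2, n = 25: the density bound is (1/2) · 625/2 = 625/4 ≈ 156.25. The integer-valued extremum is e(T(25, 2)) = 156, which is strictly less than the density bound 625/4 since 2 ∤ 25 (the parts of T(25, 2) cannot all be equal).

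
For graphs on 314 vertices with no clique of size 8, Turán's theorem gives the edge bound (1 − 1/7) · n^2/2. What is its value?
Turán density bound = (6/7) · 314^2/2 = 295788/7 ≈ 42255.4286

Turán's theorem: ex(n, K_{r+1}) is achieved by the complete r-partite Turán graph T(n, r) with parts as balanced as possible, and is at most (1 − 1/r) · n^2/2. For r = 7, n = 314: the density bound is (6/7) · 98596/2 = 295788/7 ≈ 42255.4286. The integer-valued extremum is e(T(314, 7)) = 42255, which is strictly less than the density bound 295788/7 since 7 ∤ 314 (the parts of T(314, 7) cannot all be equal).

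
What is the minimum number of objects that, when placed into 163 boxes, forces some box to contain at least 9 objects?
n = (9 − 1)·163 + 1 = 1305

By the generalised pigeonhole principle, to guarantee some box contains ≥ r objects we need more than (r − 1) · k objects total. Threshold: n = (r − 1) · k + 1. With r = 9 and k = 163: n = 8 · 163 + 1 = 1304 + 1 = 1305. For n = 1304 = 8 · 163, we can put exactly 8 objects in every box, avoiding 9 in any single one — so 1305 is tight.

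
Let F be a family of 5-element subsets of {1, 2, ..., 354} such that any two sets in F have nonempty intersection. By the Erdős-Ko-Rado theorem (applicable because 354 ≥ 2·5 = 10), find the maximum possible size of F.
max |F| = C(353, 4) = 636035400

The Erdős-Ko-Rado theorem states: for n ≥ 2k, an intersecting family of k-subsets of an n-element set has size at most C(n − 1, k − 1), with equality for 'star' families {A ⊆ [n] : |A| = k, i ∈ A} (fix an element i). For n = 354, k = 5: C(353, 4) = 636035400.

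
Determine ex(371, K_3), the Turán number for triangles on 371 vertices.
ex(371, K_3) = ⌊371^2/4⌋ = 34410

Mantel (1907): a triangle-free graph on n vertices has at most ⌊n^2/4⌋ edges, with equality for the complete bipartite graph K_{⌊n/2⌋, ⌈n/2⌉}. For n = 371: ⌊371^2/4⌋ = ⌊137641/4⌋ = 34410. The extremal graph is K_{185, 186}, which has 185·186 = 34410 edges.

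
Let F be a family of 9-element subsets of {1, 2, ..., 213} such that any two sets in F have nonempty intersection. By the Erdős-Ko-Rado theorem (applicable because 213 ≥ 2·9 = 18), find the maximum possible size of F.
max |F| = C(212, 8) = 88535640906570

Erdős-Ko-Rado (1961): when n ≥ 2k, max |F| = C(n−1, k−1). The bound is attained by the star {A : i ∈ A} for any fixed i ∈ [n]. Here C(213−1, 9−1) = C(212, 8) = 88535640906570.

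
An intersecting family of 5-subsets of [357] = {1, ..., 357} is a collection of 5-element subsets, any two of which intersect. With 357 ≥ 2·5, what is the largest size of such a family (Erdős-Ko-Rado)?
max |F| = C(356, 4) = 658029065

Erdős-Ko-Rado (1961): when n ≥ 2k, max |F| = C(n−1, k−1). The bound is attained by the star {A : i ∈ A} for any fixed i ∈ [n]. Here C(357−1, 5−1) = C(356, 4) = 658029065.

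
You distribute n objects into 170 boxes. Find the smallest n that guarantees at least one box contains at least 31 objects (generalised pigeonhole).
n = (31 − 1)·170 + 1 = 5101

By the generalised pigeonhole principle, to guarantee some box contains ≥ r objects we need more than (r − 1) · k objects total. Threshold: n = (r − 1) · k + 1. With r = 31 and k = 170: n = 30 · 170 + 1 = 5100 + 1 = 5101. For n = 5100 = 30 · 170, we can put exactly 30 objects in every box, avoiding 31 in any single one — so 5101 is tight.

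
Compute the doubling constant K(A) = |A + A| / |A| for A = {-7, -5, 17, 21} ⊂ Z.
K = |A + A| / |A| = 10/4 = 5/2

Enumerate A + A = {a + b : a, b ∈ A}. With |A| = 4, there are |A|^2 = 16 ordered sum pairs; collecting distinct values, A + A = {-14, -12, -10, 10, 12, 14, 16, 34, 38, 42}, so |A + A| = 10. Thus K = 10/4 = 5/2. For comparison, the minimum possible |A + A| over all 4-element sets is 2·4 − 1 = 7 (so min K = 7/4), attained only by arithmetic progressions.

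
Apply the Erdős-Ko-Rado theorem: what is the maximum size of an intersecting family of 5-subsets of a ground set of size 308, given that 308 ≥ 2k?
max |F| = C(307, 4) = 362929260

Erdős-Ko-Rado (1961): when n ≥ 2k, max |F| = C(n−1, k−1). The bound is attained by the star {A : i ∈ A} for any fixed i ∈ [n]. Here C(308−1, 5−1) = C(307, 4) = 362929260.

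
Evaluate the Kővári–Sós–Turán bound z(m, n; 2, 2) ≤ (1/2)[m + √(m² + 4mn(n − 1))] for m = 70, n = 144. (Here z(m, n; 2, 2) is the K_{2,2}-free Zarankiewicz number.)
z(70, 144; 2, 2) ≤ (1/2)[70 + √(70² + 4·70·144·143)] = (1/2)[70 + √5770660] = 1236.1099

Kővári–Sós–Turán: let r_1, ..., r_70 be the row sums and z = Σ r_i the total number of 1s. Each pair of columns can share at most one row with both entries 1 (else a 2×2 all-ones block appears), so Σ_i C(r_i, 2) ≤ C(144, 2) = 10296. By convexity Σ_i C(r_i, 2) ≥ 70·C(z/70, 2) = z(z − 70)/(2·70), giving z² − 70z − 70·144·143 ≤ 0 and hence z ≤ (1/2)[70 + √(4900 + 4·1441440)] = (1/2)[70 + √5770660] ≈ (1/2)(70 + 2402.2198) = 1236.1099.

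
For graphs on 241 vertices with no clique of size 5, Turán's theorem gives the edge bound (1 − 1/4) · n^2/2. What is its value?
Turán density bound = (3/4) · 241^2/2 = 174243/8 ≈ 21780.375

Turán's theorem: ex(n, K_{r+1}) is achieved by the complete r-partite Turán graph T(n, r) with parts as balanced as possible, and is at most (1 − 1/r) · n^2/2. For r = 4, n = 241: the density bound is (3/4) · 58081/2 = 174243/8 ≈ 21780.375. The integer-valued extremum is e(T(241, 4)) = 21780, which is strictly less than the density bound 174243/8 since 4 ∤ 241 (the parts of T(241, 4) cannot all be equal).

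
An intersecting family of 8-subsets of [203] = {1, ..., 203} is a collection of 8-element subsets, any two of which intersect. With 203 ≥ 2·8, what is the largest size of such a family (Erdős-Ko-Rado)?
max |F| = C(202, 7) = 2451249117240

The Erdős-Ko-Rado theorem states: for n ≥ 2k, an intersecting family of k-subsets of an n-element set has size at most C(n − 1, k − 1), with equality for 'star' families {A ⊆ [n] : |A| = k, i ∈ A} (fix an element i). For n = 203, k = 8: C(202, 7) = 2451249117240.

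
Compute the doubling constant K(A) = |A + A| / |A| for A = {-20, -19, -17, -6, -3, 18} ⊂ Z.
K = |A + A| / |A| = 20/6 = 10/3

Enumerate A + A = {a + b : a, b ∈ A}. With |A| = 6, there are |A|^2 = 36 ordered sum pairs; collecting distinct values, A + A = {-40, -39, -38, -37, -36, -34, -26, -25, -23, -22, -20, -12, -9, -6, -2, -1, 1, 12, 15, 36}, so |A + A| = 20. Thus K = 20/6 = 10/3. For comparison, the minimum possible |A + A| over all 6-element sets is 2·6 − 1 = 11 (so min K = 11/6), attained only by arithmetic progressions.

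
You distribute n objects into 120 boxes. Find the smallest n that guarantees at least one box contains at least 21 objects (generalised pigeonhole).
n = (21 − 1)·120 + 1 = 2401

By the generalised pigeonhole principle, to guarantee some box contains ≥ r objects we need more than (r − 1) · k objects total. Threshold: n = (r − 1) · k + 1. With r = 21 and k = 120: n = 20 · 120 + 1 = 2400 + 1 = 2401. For n = 2400 = 20 · 120, we can put exactly 20 objects in every box, avoiding 21 in any single one — so 2401 is tight.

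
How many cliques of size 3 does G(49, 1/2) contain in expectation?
E[# K_3] = C(49, 3) · (1/2)^C(3, 2) = 18424 / 2^3 = 2303

For each 3-subset S of vertices (there are C(49, 3) = 18424 such S), let X_S = 1 if S induces a K_3 (all C(3, 2) = 3 edges present). Then P(X_S = 1) = (1/2)^3 = 1/8. By linearity of expectation, E[# K_3] = C(49, 3) · (1/2)^3 = 18424 / 8 = 2303.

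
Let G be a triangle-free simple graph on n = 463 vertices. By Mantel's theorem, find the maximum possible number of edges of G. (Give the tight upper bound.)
ex(463, K_3) = ⌊463^2/4⌋ = 53592

Mantel (1907): a triangle-free graph on n vertices has at most ⌊n^2/4⌋ edges, with equality for the complete bipartite graph K_{⌊n/2⌋, ⌈n/2⌉}. For n = 463: ⌊463^2/4⌋ = ⌊214369/4⌋ = 53592. The extremal graph is K_{231, 232}, which has 231·232 = 53592 edges.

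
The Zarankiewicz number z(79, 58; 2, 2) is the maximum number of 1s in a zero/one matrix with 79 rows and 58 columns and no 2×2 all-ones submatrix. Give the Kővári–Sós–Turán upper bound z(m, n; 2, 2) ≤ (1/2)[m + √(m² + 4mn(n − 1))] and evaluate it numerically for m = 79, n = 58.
z(79, 58; 2, 2) ≤ (1/2)[79 + √(79² + 4·79·58·57)] = (1/2)[79 + √1050937] = 552.0761

Kővári–Sós–Turán: let r_1, ..., r_79 be the row sums and z = Σ r_i the total number of 1s. Each pair of columns can share at most one row with both entries 1 (else a 2×2 all-ones block appears), so Σ_i C(r_i, 2) ≤ C(58, 2) = 1653. By convexity Σ_i C(r_i, 2) ≥ 79·C(z/79, 2) = z(z − 79)/(2·79), giving z² − 79z − 79·58·57 ≤ 0 and hence z ≤ (1/2)[79 + √(6241 + 4·261174)] = (1/2)[79 + √1050937] ≈ (1/2)(79 + 1025.1522) = 552.0761.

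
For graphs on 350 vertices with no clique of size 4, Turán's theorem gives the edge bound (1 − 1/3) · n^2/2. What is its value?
Turán density bound = (2/3) · 350^2/2 = 122500/3 ≈ 40833.3333

Turán's theorem: ex(n, K_{r+1}) is achieved by the complete r-partite Turán graph T(n, r) with parts as balanced as possible, and is at most (1 − 1/r) · n^2/2. For r = 3, n = 350: the density bound is (2/3) · 122500/2 = 122500/3 ≈ 40833.3333. The integer-valued extremum is e(T(350, 3)) = 40833, which is strictly less than the density bound 122500/3 since 3 ∤ 350 (the parts of T(350, 3) cannot all be equal).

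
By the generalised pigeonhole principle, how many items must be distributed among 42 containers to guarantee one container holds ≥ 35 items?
n = (35 − 1)·42 + 1 = 1429

By the generalised pigeonhole principle, to guarantee some box contains ≥ r objects we need more than (r − 1) · k objects total. Threshold: n = (r − 1) · k + 1. With r = 35 and k = 42: n = 34 · 42 + 1 = 1428 + 1 = 1429. For n = 1428 = 34 · 42, we can put exactly 34 objects in every box, avoiding 35 in any single one — so 1429 is tight.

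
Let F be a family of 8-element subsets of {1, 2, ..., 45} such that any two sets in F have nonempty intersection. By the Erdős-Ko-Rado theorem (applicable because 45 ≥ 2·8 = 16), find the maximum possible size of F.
max |F| = C(44, 7) = 38320568

Erdős-Ko-Rado (1961): when n ≥ 2k, max |F| = C(n−1, k−1). The bound is attained by the star {A : i ∈ A} for any fixed i ∈ [n]. Here C(45−1, 8−1) = C(44, 7) = 38320568.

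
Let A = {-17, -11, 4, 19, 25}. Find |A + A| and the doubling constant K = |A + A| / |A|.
K = |A + A| / |A| = 13/5

Enumerate A + A = {a + b : a, b ∈ A}. With |A| = 5, there are |A|^2 = 25 ordered sum pairs; collecting distinct values, A + A = {-34, -28, -22, -13, -7, 2, 8, 14, 23, 29, 38, 44, 50}, so |A + A| = 13. Thus K = 13/5. For comparison, the minimum possible |A + A| over all 5-element sets is 2·5 − 1 = 9 (so min K = 9/5), attained only by arithmetic progressions.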